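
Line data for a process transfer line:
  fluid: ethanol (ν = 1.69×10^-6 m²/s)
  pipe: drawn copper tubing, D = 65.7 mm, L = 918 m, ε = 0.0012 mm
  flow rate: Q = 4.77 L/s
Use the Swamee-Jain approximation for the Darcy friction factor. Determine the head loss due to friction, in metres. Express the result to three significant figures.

h_f ≈ 28.8 m

V = 4Q/(πD²) = 4·0.00477/(π·0.0657²) = 1.407 m/s
Re = VD/ν = 1.407·0.0657/1.69×10^-6 = 5.47×10^4 → turbulent
ε/D = 0.0012/65.7 = 1.83×10^-5
Swamee-Jain: f = 0.02043
h_f = f(L/D)V²/(2g) = 0.02043·(918/0.0657)·1.407²/(2·9.81) = 28.80 m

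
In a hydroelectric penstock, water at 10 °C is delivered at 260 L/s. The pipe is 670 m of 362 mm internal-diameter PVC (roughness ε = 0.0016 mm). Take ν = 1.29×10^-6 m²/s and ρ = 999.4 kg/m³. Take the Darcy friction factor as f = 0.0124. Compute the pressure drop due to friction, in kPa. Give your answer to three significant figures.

Δp ≈ 73.2 kPa

V = 4Q/(πD²) = 4·0.260/(π·0.362²) = 2.526 m/s
h_f = f(L/D)V²/(2g) = 0.01240·(670/0.362)·2.526²/(2·9.81) = 7.465 m
Δp = ρg·h_f = 999.4·9.81·7.465 = 73.19 kPa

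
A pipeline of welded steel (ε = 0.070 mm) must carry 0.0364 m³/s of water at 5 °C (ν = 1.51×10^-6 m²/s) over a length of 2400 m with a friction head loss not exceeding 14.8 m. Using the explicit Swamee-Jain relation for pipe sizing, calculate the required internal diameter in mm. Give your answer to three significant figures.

Swamee-Jain (Type III): D = 0.66·[ε^1.25·(LQ²/(gh_f))^4.75 + ν·Q^9.4·(L/(gh_f))^5.2]^0.04
LQ²/(gh_f) = 0.02190; L/(gh_f) = 16.53
Term 1 = ε^1.25·(…)^4.75 = 8.39×10^-14; Term 2 = ν·Q^9.4·(…)^5.2 = 9.74×10^-14
D = 0.66·(8.39×10^-14 + 9.74×10^-14)^0.04 = 0.2041 m = 204 mm
Check: V = 1.11 m/s, Re = 1.50×10^5, f = 0.01866, h_f = 13.8 m ≈ 14.8 m ✓

D ≈ 204 mm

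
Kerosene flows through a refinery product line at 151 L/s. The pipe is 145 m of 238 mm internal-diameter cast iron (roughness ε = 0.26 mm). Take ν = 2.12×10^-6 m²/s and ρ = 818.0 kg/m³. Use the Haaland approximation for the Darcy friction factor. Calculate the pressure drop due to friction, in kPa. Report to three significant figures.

V = 4Q/(πD²) = 4·0.151/(π·0.238²) = 3.394 m/s
Re = VD/ν = 3.394·0.238/2.12×10^-6 = 3.81×10^5 → turbulent
ε/D = 0.26/238 = 0.00109
Haaland: f = 0.02074
h_f = f(L/D)V²/(2g) = 0.02074·(145/0.238)·3.394²/(2·9.81) = 7.420 m
Δp = ρg·h_f = 818.0·9.81·7.420 = 59.55 kPa

Δp ≈ 59.5 kPa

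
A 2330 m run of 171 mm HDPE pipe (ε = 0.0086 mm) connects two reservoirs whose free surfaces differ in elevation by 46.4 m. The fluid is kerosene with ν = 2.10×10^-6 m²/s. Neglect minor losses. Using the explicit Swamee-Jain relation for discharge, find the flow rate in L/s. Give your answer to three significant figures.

Q ≈ 46.0 L/s

Swamee-Jain (Type II): Q = -0.965·√(gD⁵h_f/L)·ln[ε/(3.7D) + √(3.17ν²L/(gD³h_f))]
√(gD⁵h_f/L) = √(9.81·0.171⁵·46.4/2330) = 0.005344
ε/(3.7D) = 1.36×10^-5; √(3.17ν²L/(gD³h_f)) = 1.20×10^-4
Q = -0.965·0.005344·ln(1.332×10^-4) = 0.04602 m³/s
Check: V = 2.00 m/s, Re = 1.63×10^5, f = 0.01657, h_f = 46.2 m ≈ 46.4 m ✓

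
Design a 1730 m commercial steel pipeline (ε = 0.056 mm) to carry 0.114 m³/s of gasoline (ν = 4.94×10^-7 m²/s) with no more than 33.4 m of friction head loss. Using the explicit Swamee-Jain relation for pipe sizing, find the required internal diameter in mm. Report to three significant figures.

Swamee-Jain (Type III): D = 0.66·[ε^1.25·(LQ²/(gh_f))^4.75 + ν·Q^9.4·(L/(gh_f))^5.2]^0.04
LQ²/(gh_f) = 0.06862; L/(gh_f) = 5.280
Term 1 = ε^1.25·(…)^4.75 = 1.44×10^-11; Term 2 = ν·Q^9.4·(…)^5.2 = 3.86×10^-12
D = 0.66·(1.44×10^-11 + 3.86×10^-12)^0.04 = 0.2455 m = 245 mm
Check: V = 2.41 m/s, Re = 1.20×10^6, f = 0.01494, h_f = 31.1 m ≈ 33.4 m ✓

D ≈ 245 mm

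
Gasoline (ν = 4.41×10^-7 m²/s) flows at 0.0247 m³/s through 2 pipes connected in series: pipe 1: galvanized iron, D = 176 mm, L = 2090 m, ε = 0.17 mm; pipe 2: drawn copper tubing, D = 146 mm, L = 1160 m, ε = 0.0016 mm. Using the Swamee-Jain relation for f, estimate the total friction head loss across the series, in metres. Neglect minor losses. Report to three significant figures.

Pipe 1: V = 1.015 m/s, Re = 4.05×10^5, ε/D = 9.66×10^-4, f = 0.02035, h_1 = f(L/D)V²/2g = 12.70 m
Pipe 2: V = 1.475 m/s, Re = 4.88×10^5, ε/D = 1.10×10^-5, f = 0.01332, h_2 = f(L/D)V²/2g = 11.74 m
Series → Q common, losses add: H = Σh = 24.44 m

H ≈ 24.4 m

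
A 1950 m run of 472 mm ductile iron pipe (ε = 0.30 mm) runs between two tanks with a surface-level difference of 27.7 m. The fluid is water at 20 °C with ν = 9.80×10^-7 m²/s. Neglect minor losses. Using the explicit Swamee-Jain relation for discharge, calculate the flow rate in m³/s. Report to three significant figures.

Q ≈ 0.474 m³/s

Swamee-Jain (Type II): Q = -0.965·√(gD⁵h_f/L)·ln[ε/(3.7D) + √(3.17ν²L/(gD³h_f))]
√(gD⁵h_f/L) = √(9.81·0.472⁵·27.7/1950) = 0.05714
ε/(3.7D) = 1.72×10^-4; √(3.17ν²L/(gD³h_f)) = 1.44×10^-5
Q = -0.965·0.05714·ln(1.862×10^-4) = 0.4736 m³/s
Check: V = 2.71 m/s, Re = 1.30×10^6, f = 0.01805, h_f = 27.8 m ≈ 27.7 m ✓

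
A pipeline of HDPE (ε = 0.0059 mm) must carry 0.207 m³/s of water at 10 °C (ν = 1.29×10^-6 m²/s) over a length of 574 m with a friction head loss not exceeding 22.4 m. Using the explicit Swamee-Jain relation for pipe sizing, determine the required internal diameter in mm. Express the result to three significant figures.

D ≈ 260 mm

Swamee-Jain (Type III): D = 0.66·[ε^1.25·(LQ²/(gh_f))^4.75 + ν·Q^9.4·(L/(gh_f))^5.2]^0.04
LQ²/(gh_f) = 0.1119; L/(gh_f) = 2.612
Term 1 = ε^1.25·(…)^4.75 = 8.83×10^-12; Term 2 = ν·Q^9.4·(…)^5.2 = 7.06×10^-11
D = 0.66·(8.83×10^-12 + 7.06×10^-11)^0.04 = 0.2603 m = 260 mm
Check: V = 3.89 m/s, Re = 7.85×10^5, f = 0.01256, h_f = 21.3 m ≈ 22.4 m ✓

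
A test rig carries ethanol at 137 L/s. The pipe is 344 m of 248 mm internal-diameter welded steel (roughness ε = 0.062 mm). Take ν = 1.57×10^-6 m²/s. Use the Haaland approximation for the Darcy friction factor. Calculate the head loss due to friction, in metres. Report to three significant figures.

h_f ≈ 9.02 m

V = 4Q/(πD²) = 4·0.137/(π·0.248²) = 2.836 m/s
Re = VD/ν = 2.836·0.248/1.57×10^-6 = 4.48×10^5 → turbulent
ε/D = 0.062/248 = 2.50×10^-4
Haaland: f = 0.01587
h_f = f(L/D)V²/(2g) = 0.01587·(344/0.248)·2.836²/(2·9.81) = 9.025 m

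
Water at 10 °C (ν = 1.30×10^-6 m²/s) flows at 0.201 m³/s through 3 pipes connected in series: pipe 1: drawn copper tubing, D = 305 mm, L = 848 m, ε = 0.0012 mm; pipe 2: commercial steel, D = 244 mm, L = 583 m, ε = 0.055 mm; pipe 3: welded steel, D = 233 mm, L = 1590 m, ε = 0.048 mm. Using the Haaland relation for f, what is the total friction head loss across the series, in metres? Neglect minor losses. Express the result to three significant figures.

Pipe 1: V = 2.751 m/s, Re = 6.45×10^5, ε/D = 3.93×10^-6, f = 0.01254, h_1 = f(L/D)V²/2g = 13.45 m
Pipe 2: V = 4.299 m/s, Re = 8.07×10^5, ε/D = 2.25×10^-4, f = 0.01504, h_2 = f(L/D)V²/2g = 33.84 m
Pipe 3: V = 4.714 m/s, Re = 8.45×10^5, ε/D = 2.06×10^-4, f = 0.01480, h_3 = f(L/D)V²/2g = 114.4 m
Series → Q common, losses add: H = Σh = 161.7 m

H ≈ 162 m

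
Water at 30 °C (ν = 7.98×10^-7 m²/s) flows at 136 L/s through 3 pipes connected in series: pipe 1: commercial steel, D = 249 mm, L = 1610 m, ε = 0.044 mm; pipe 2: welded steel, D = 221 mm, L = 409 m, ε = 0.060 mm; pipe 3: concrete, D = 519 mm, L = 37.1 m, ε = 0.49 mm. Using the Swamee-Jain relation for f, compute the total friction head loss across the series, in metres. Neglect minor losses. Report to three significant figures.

Pipe 1: V = 2.793 m/s, Re = 8.71×10^5, ε/D = 1.77×10^-4, f = 0.01464, h_1 = f(L/D)V²/2g = 37.62 m
Pipe 2: V = 3.545 m/s, Re = 9.82×10^5, ε/D = 2.71×10^-4, f = 0.01551, h_2 = f(L/D)V²/2g = 18.39 m
Pipe 3: V = 0.6429 m/s, Re = 4.18×10^5, ε/D = 9.44×10^-4, f = 0.02023, h_3 = f(L/D)V²/2g = 0.03046 m
Series → Q common, losses add: H = Σh = 56.04 m

H ≈ 56.0 m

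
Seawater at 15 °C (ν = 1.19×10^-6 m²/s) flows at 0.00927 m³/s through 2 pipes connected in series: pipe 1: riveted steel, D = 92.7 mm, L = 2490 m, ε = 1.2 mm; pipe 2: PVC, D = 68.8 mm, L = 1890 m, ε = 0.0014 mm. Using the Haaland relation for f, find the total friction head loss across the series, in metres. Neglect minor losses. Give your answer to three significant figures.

H ≈ 253 m

Pipe 1: V = 1.374 m/s, Re = 1.07×10^5, ε/D = 0.0129, f = 0.04198, h_1 = f(L/D)V²/2g = 108.4 m
Pipe 2: V = 2.494 m/s, Re = 1.44×10^5, ε/D = 2.03×10^-5, f = 0.01664, h_2 = f(L/D)V²/2g = 144.8 m
Series → Q common, losses add: H = Σh = 253.3 m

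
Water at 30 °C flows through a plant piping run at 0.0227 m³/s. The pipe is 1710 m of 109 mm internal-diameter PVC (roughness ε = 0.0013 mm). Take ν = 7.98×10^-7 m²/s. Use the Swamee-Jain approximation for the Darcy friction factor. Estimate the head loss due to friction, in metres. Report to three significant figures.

V = 4Q/(πD²) = 4·0.0227/(π·0.109²) = 2.433 m/s
Re = VD/ν = 2.433·0.109/7.98×10^-7 = 3.32×10^5 → turbulent
ε/D = 0.0013/109 = 1.19×10^-5
Swamee-Jain: f = 0.01425
h_f = f(L/D)V²/(2g) = 0.01425·(1710/0.109)·2.433²/(2·9.81) = 67.44 m

h_f ≈ 67.4 m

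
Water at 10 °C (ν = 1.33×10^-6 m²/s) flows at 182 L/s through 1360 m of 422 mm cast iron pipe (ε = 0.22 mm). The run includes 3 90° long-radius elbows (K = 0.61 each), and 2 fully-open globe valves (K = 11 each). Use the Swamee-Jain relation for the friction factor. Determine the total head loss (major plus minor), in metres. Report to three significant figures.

V = 4Q/(πD²) = 1.301 m/s; V²/2g = 0.08630 m
Re = 4.13×10^5, ε/D = 5.21×10^-4 → f = 0.01809 (Swamee-Jain)
Major: h_f = f(L/D)·V²/2g = 0.01809·3223·0.08630 = 5.031 m
Minor: ΣK = 23.8; h_m = ΣK·V²/2g = 2.057 m
Total H_L = 5.031 + 2.057 = 7.087 m

H_L ≈ 7.09 m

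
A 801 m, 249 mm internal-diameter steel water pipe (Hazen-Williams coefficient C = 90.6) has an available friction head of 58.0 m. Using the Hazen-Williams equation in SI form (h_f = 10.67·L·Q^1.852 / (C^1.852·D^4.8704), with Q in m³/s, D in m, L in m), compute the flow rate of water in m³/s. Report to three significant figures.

Rearranging: Q = [h_f·C^1.852·D^4.8704 / (10.67·L)]^(1/1.852)
Q = [58.0·90.6^1.852·0.249^4.8704 / (10.67·801)]^0.540 = 0.1579 m³/s

Q ≈ 0.158 m³/s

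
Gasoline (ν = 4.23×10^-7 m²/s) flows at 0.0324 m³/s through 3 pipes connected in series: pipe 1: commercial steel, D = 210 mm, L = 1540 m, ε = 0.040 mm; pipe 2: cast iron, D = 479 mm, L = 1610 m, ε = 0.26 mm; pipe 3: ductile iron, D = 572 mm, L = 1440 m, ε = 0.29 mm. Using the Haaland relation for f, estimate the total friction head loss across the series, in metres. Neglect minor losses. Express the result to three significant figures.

Pipe 1: V = 0.9354 m/s, Re = 4.64×10^5, ε/D = 1.90×10^-4, f = 0.01530, h_1 = f(L/D)V²/2g = 5.003 m
Pipe 2: V = 0.1798 m/s, Re = 2.04×10^5, ε/D = 5.43×10^-4, f = 0.01883, h_2 = f(L/D)V²/2g = 0.1043 m
Pipe 3: V = 0.1261 m/s, Re = 1.70×10^5, ε/D = 5.07×10^-4, f = 0.01894, h_3 = f(L/D)V²/2g = 0.03864 m
Series → Q common, losses add: H = Σh = 5.146 m

H ≈ 5.15 m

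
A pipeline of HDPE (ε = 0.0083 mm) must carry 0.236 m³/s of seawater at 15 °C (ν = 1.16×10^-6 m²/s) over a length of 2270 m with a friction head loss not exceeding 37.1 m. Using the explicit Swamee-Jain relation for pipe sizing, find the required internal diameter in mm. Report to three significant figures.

D ≈ 327 mm

Swamee-Jain (Type III): D = 0.66·[ε^1.25·(LQ²/(gh_f))^4.75 + ν·Q^9.4·(L/(gh_f))^5.2]^0.04
LQ²/(gh_f) = 0.3474; L/(gh_f) = 6.237
Term 1 = ε^1.25·(…)^4.75 = 2.94×10^-9; Term 2 = ν·Q^9.4·(…)^5.2 = 2.01×10^-8
D = 0.66·(2.94×10^-9 + 2.01×10^-8)^0.04 = 0.3266 m = 327 mm
Check: V = 2.82 m/s, Re = 7.93×10^5, f = 0.01259, h_f = 35.4 m ≈ 37.1 m ✓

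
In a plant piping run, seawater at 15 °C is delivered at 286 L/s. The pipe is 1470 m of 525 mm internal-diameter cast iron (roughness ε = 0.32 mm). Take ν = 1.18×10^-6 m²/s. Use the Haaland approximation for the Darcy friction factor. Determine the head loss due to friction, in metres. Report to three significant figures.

h_f ≈ 4.52 m

V = 4Q/(πD²) = 4·0.286/(π·0.525²) = 1.321 m/s
Re = VD/ν = 1.321·0.525/1.18×10^-6 = 5.88×10^5 → turbulent
ε/D = 0.32/525 = 6.10×10^-4
Haaland: f = 0.01814
h_f = f(L/D)V²/(2g) = 0.01814·(1470/0.525)·1.321²/(2·9.81) = 4.518 m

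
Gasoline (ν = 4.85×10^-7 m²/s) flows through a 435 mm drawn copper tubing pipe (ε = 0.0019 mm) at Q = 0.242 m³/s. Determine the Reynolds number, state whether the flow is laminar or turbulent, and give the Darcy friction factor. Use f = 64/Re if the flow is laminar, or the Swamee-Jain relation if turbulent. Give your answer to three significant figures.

V = 4Q/(πD²) = 1.628 m/s
Re = VD/ν = 1.628·0.435/4.85×10^-7 = 1.46×10^6
Re > 4000 → turbulent; ε/D = 4.37×10^-6
Swamee-Jain: f = 0.01104

Re ≈ 1.46×10^6; turbulent; f ≈ 0.0110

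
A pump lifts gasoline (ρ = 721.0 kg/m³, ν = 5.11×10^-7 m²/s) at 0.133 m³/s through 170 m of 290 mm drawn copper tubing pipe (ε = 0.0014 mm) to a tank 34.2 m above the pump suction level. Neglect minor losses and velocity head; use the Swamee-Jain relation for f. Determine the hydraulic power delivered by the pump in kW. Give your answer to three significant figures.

P_hyd ≈ 33.5 kW

V = 4Q/(πD²) = 2.014 m/s; Re = 1.14×10^6; ε/D = 4.83×10^-6; f = 0.01148
h_f = f(L/D)V²/2g = 1.391 m
Total head H = z + h_f = 34.2 + 1.391 = 35.59 m
P_hyd = ρgQH = 721.0·9.81·0.133·35.59 = 33.48 kW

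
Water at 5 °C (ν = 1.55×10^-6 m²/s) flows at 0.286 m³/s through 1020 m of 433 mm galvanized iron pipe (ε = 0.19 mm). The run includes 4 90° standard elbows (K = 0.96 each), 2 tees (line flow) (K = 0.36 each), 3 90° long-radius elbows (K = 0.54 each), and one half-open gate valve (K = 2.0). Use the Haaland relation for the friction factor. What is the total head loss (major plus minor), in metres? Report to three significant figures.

V = 4Q/(πD²) = 1.942 m/s; V²/2g = 0.1923 m
Re = 5.43×10^5, ε/D = 4.39×10^-4 → f = 0.01711 (Haaland)
Major: h_f = f(L/D)·V²/2g = 0.01711·2356·0.1923 = 7.749 m
Minor: ΣK = 8.18; h_m = ΣK·V²/2g = 1.573 m
Total H_L = 7.749 + 1.573 = 9.322 m

H_L ≈ 9.32 m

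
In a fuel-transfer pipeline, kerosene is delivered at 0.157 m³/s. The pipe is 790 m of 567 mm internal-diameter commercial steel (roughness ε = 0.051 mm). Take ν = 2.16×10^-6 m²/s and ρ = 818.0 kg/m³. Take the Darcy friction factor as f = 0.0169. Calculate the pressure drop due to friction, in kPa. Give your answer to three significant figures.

Δp ≈ 3.72 kPa

V = 4Q/(πD²) = 4·0.157/(π·0.567²) = 0.6218 m/s
h_f = f(L/D)V²/(2g) = 0.01690·(790/0.567)·0.6218²/(2·9.81) = 0.4640 m
Δp = ρg·h_f = 818.0·9.81·0.4640 = 3.723 kPa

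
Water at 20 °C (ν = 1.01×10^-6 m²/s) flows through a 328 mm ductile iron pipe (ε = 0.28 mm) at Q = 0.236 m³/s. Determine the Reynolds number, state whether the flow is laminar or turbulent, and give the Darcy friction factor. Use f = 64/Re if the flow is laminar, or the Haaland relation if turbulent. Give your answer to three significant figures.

Re ≈ 9.07×10^5; turbulent; f ≈ 0.0193

V = 4Q/(πD²) = 2.793 m/s
Re = VD/ν = 2.793·0.328/1.01×10^-6 = 9.07×10^5
Re > 4000 → turbulent; ε/D = 8.54×10^-4
Haaland: f = 0.01927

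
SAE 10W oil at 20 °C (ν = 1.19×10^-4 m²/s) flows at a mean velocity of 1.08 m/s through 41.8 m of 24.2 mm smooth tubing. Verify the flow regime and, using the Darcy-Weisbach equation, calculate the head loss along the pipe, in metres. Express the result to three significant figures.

h_f ≈ 29.9 m

Re = VD/ν = 1.08·0.02420/1.19×10^-4 = 220 → laminar (Re < 2300)
f = 64/Re = 0.2914
h_f = f(L/D)V²/(2g) = 0.2914·(41.8/0.02420)·1.08²/(2·9.81) = 29.92 m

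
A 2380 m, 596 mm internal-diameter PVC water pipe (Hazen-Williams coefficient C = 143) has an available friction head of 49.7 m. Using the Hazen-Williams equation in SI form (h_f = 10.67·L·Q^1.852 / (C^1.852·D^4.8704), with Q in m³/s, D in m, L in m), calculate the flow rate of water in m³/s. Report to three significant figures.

Q ≈ 1.26 m³/s

Rearranging: Q = [h_f·C^1.852·D^4.8704 / (10.67·L)]^(1/1.852)
Q = [49.7·143^1.852·0.596^4.8704 / (10.67·2380)]^0.540 = 1.264 m³/s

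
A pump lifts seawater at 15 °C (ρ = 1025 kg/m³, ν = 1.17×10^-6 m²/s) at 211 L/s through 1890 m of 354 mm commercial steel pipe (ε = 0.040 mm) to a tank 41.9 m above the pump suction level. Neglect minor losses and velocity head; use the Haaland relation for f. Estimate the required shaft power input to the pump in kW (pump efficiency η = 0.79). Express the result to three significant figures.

P_shaft ≈ 160 kW

V = 4Q/(πD²) = 2.144 m/s; Re = 6.49×10^5; ε/D = 1.13×10^-4; f = 0.01403
h_f = f(L/D)V²/2g = 17.54 m
Total head H = z + h_f = 41.9 + 17.54 = 59.44 m
P_hyd = ρgQH = 1025·9.81·0.211·59.44 = 126.1 kW
P_shaft = P_hyd/η = 126.1/0.79 = 159.6 kW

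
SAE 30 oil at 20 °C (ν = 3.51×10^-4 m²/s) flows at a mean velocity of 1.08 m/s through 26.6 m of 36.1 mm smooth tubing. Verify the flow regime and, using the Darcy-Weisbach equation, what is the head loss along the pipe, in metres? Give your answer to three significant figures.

Re = VD/ν = 1.08·0.03610/3.51×10^-4 = 111 → laminar (Re < 2300)
f = 64/Re = 0.5762
h_f = f(L/D)V²/(2g) = 0.5762·(26.6/0.03610)·1.08²/(2·9.81) = 25.24 m

h_f ≈ 25.2 m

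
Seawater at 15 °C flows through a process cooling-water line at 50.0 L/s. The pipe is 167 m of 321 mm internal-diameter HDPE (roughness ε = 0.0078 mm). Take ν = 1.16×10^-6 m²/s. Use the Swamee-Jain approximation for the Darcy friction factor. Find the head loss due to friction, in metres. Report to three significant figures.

h_f ≈ 0.164 m

V = 4Q/(πD²) = 4·0.0500/(π·0.321²) = 0.6178 m/s
Re = VD/ν = 0.6178·0.321/1.16×10^-6 = 1.71×10^5 → turbulent
ε/D = 0.0078/321 = 2.43×10^-5
Swamee-Jain: f = 0.01622
h_f = f(L/D)V²/(2g) = 0.01622·(167/0.321)·0.6178²/(2·9.81) = 0.1642 m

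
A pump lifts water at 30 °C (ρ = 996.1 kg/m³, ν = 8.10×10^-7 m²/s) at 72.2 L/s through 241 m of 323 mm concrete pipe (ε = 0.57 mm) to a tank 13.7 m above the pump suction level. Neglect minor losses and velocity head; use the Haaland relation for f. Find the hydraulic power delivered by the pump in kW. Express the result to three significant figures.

P_hyd ≈ 10.1 kW

V = 4Q/(πD²) = 0.8811 m/s; Re = 3.51×10^5; ε/D = 0.00176; f = 0.02320
h_f = f(L/D)V²/2g = 0.6850 m
Total head H = z + h_f = 13.7 + 0.6850 = 14.39 m
P_hyd = ρgQH = 996.1·9.81·0.0722·14.39 = 10.15 kW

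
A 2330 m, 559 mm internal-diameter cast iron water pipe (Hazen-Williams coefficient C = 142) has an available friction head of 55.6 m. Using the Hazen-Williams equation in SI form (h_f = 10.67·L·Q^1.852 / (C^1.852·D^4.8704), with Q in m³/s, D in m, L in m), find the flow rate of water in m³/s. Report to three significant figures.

Rearranging: Q = [h_f·C^1.852·D^4.8704 / (10.67·L)]^(1/1.852)
Q = [55.6·142^1.852·0.559^4.8704 / (10.67·2330)]^0.540 = 1.140 m³/s

Q ≈ 1.14 m³/s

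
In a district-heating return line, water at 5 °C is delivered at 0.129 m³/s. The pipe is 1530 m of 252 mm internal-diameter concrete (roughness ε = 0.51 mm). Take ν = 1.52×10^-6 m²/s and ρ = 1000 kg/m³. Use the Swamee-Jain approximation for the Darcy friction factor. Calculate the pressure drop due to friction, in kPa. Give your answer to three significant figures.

V = 4Q/(πD²) = 4·0.129/(π·0.252²) = 2.586 m/s
Re = VD/ν = 2.586·0.252/1.52×10^-6 = 4.29×10^5 → turbulent
ε/D = 0.51/252 = 0.00202
Swamee-Jain: f = 0.02404
h_f = f(L/D)V²/(2g) = 0.02404·(1530/0.252)·2.586²/(2·9.81) = 49.77 m
Δp = ρg·h_f = 1000·9.81·49.77 = 488.2 kPa

Δp ≈ 488 kPa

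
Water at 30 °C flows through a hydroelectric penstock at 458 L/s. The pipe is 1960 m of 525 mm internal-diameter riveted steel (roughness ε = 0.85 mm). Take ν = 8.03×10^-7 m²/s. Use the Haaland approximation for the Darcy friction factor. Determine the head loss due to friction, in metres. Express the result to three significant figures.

V = 4Q/(πD²) = 4·0.458/(π·0.525²) = 2.116 m/s
Re = VD/ν = 2.116·0.525/8.03×10^-7 = 1.38×10^6 → turbulent
ε/D = 0.85/525 = 0.00162
Haaland: f = 0.02234
h_f = f(L/D)V²/(2g) = 0.02234·(1960/0.525)·2.116²/(2·9.81) = 19.03 m

h_f ≈ 19.0 m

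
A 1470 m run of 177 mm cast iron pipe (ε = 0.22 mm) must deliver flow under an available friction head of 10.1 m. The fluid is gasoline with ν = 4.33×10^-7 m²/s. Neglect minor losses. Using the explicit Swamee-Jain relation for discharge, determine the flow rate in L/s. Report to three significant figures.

Q ≈ 26.0 L/s

Swamee-Jain (Type II): Q = -0.965·√(gD⁵h_f/L)·ln[ε/(3.7D) + √(3.17ν²L/(gD³h_f))]
√(gD⁵h_f/L) = √(9.81·0.177⁵·10.1/1470) = 0.003422
ε/(3.7D) = 3.36×10^-4; √(3.17ν²L/(gD³h_f)) = 3.99×10^-5
Q = -0.965·0.003422·ln(3.758×10^-4) = 0.02604 m³/s
Check: V = 1.06 m/s, Re = 4.33×10^5, f = 0.02144, h_f = 10.2 m ≈ 10.1 m ✓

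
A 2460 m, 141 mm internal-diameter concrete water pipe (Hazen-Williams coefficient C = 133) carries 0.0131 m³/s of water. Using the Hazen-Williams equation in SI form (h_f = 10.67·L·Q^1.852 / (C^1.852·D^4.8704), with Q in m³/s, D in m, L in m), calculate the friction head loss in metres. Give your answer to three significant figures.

h_f ≈ 13.9 m

h_f = 10.67·2460·0.0131^1.852 / (133^1.852·0.141^4.8704) = 13.89 m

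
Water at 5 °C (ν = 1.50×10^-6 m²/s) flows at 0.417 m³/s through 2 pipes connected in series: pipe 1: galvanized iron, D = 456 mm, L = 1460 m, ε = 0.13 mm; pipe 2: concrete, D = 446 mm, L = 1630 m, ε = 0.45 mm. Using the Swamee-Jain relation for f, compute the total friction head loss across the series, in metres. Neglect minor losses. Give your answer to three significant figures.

Pipe 1: V = 2.553 m/s, Re = 7.76×10^5, ε/D = 2.85×10^-4, f = 0.01582, h_1 = f(L/D)V²/2g = 16.83 m
Pipe 2: V = 2.669 m/s, Re = 7.94×10^5, ε/D = 0.00101, f = 0.02016, h_2 = f(L/D)V²/2g = 26.75 m
Series → Q common, losses add: H = Σh = 43.58 m

H ≈ 43.6 m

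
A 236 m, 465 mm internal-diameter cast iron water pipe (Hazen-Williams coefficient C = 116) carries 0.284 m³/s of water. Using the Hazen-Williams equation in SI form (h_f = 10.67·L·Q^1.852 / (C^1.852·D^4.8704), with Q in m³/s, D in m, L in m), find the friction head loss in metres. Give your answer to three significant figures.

h_f ≈ 1.53 m

h_f = 10.67·236·0.284^1.852 / (116^1.852·0.465^4.8704) = 1.531 m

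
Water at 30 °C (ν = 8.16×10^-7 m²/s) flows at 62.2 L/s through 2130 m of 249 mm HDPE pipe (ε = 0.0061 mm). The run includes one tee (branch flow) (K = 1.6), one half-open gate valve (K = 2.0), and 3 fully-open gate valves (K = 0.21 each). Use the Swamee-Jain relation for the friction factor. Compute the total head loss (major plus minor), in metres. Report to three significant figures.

V = 4Q/(πD²) = 1.277 m/s; V²/2g = 0.08316 m
Re = 3.90×10^5, ε/D = 2.45×10^-5 → f = 0.01402 (Swamee-Jain)
Major: h_f = f(L/D)·V²/2g = 0.01402·8554·0.08316 = 9.977 m
Minor: ΣK = 4.23; h_m = ΣK·V²/2g = 0.3518 m
Total H_L = 9.977 + 0.3518 = 10.33 m

H_L ≈ 10.3 m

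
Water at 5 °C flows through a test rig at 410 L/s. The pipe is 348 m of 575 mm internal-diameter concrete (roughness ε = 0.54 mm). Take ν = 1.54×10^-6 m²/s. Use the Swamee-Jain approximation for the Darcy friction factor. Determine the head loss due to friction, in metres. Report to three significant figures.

V = 4Q/(πD²) = 4·0.410/(π·0.575²) = 1.579 m/s
Re = VD/ν = 1.579·0.575/1.54×10^-6 = 5.90×10^5 → turbulent
ε/D = 0.54/575 = 9.39×10^-4
Swamee-Jain: f = 0.01999
h_f = f(L/D)V²/(2g) = 0.01999·(348/0.575)·1.579²/(2·9.81) = 1.537 m

h_f ≈ 1.54 m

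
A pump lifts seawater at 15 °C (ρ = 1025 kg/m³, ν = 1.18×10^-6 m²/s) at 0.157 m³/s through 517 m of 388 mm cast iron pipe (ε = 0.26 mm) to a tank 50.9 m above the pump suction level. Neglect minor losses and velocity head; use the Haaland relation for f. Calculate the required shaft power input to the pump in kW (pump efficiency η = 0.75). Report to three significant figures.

V = 4Q/(πD²) = 1.328 m/s; Re = 4.37×10^5; ε/D = 6.70×10^-4; f = 0.01867
h_f = f(L/D)V²/2g = 2.236 m
Total head H = z + h_f = 50.9 + 2.236 = 53.14 m
P_hyd = ρgQH = 1025·9.81·0.157·53.14 = 83.88 kW
P_shaft = P_hyd/η = 83.88/0.75 = 111.8 kW

P_shaft ≈ 112 kW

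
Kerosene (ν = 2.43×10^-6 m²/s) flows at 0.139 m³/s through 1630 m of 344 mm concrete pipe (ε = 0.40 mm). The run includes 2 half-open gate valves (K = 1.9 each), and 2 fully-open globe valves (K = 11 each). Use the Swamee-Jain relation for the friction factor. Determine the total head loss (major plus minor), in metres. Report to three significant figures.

H_L ≈ 14.7 m

V = 4Q/(πD²) = 1.496 m/s; V²/2g = 0.1140 m
Re = 2.12×10^5, ε/D = 0.00116 → f = 0.02174 (Swamee-Jain)
Major: h_f = f(L/D)·V²/2g = 0.02174·4738·0.1140 = 11.75 m
Minor: ΣK = 25.8; h_m = ΣK·V²/2g = 2.941 m
Total H_L = 11.75 + 2.941 = 14.69 m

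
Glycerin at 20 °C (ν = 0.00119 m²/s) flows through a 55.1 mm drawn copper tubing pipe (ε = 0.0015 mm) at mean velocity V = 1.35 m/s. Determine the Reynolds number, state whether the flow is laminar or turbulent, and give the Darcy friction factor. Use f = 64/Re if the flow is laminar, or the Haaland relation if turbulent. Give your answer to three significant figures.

Re ≈ 62.5; laminar; f = 64/Re ≈ 1.02

Re = VD/ν = 1.350·0.0551/0.00119 = 62.5
Re < 2300 → laminar → f = 64/Re = 1.024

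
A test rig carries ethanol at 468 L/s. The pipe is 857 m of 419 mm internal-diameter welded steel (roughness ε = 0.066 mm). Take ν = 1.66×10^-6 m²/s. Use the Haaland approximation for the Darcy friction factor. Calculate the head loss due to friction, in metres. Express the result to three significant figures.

h_f ≈ 17.1 m

V = 4Q/(πD²) = 4·0.468/(π·0.419²) = 3.394 m/s
Re = VD/ν = 3.394·0.419/1.66×10^-6 = 8.57×10^5 → turbulent
ε/D = 0.066/419 = 1.58×10^-4
Haaland: f = 0.01424
h_f = f(L/D)V²/(2g) = 0.01424·(857/0.419)·3.394²/(2·9.81) = 17.10 m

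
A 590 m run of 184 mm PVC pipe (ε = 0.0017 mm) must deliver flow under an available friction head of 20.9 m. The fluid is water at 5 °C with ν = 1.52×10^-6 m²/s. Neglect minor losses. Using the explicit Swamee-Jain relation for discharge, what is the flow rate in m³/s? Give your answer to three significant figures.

Q ≈ 0.0802 m³/s

Swamee-Jain (Type II): Q = -0.965·√(gD⁵h_f/L)·ln[ε/(3.7D) + √(3.17ν²L/(gD³h_f))]
√(gD⁵h_f/L) = √(9.81·0.184⁵·20.9/590) = 0.008561
ε/(3.7D) = 2.50×10^-6; √(3.17ν²L/(gD³h_f)) = 5.82×10^-5
Q = -0.965·0.008561·ln(6.066×10^-5) = 0.08022 m³/s
Check: V = 3.02 m/s, Re = 3.65×10^5, f = 0.01398, h_f = 20.8 m ≈ 20.9 m ✓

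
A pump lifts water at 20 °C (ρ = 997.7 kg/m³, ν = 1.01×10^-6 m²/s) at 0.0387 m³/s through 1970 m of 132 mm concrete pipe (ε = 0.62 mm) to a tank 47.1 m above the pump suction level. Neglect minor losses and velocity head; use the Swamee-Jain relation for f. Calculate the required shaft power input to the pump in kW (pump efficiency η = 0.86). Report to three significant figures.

V = 4Q/(πD²) = 2.828 m/s; Re = 3.70×10^5; ε/D = 0.00470; f = 0.03019
h_f = f(L/D)V²/2g = 183.7 m
Total head H = z + h_f = 47.1 + 183.7 = 230.8 m
P_hyd = ρgQH = 997.7·9.81·0.0387·230.8 = 87.40 kW
P_shaft = P_hyd/η = 87.40/0.86 = 101.6 kW

P_shaft ≈ 102 kW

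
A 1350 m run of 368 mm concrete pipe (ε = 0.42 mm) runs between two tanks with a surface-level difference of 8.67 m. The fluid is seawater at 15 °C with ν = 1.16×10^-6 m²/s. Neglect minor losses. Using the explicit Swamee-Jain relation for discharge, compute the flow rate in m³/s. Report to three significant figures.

Q ≈ 0.159 m³/s

Swamee-Jain (Type II): Q = -0.965·√(gD⁵h_f/L)·ln[ε/(3.7D) + √(3.17ν²L/(gD³h_f))]
√(gD⁵h_f/L) = √(9.81·0.368⁵·8.67/1350) = 0.02062
ε/(3.7D) = 3.08×10^-4; √(3.17ν²L/(gD³h_f)) = 3.69×10^-5
Q = -0.965·0.02062·ln(3.453×10^-4) = 0.1586 m³/s
Check: V = 1.49 m/s, Re = 4.73×10^5, f = 0.02098, h_f = 8.72 m ≈ 8.67 m ✓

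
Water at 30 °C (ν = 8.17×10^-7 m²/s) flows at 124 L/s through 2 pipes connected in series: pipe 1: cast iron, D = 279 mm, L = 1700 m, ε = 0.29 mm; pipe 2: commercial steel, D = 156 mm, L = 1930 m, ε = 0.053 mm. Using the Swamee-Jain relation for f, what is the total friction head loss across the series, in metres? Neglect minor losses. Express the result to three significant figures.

H ≈ 450 m

Pipe 1: V = 2.028 m/s, Re = 6.93×10^5, ε/D = 0.00104, f = 0.02035, h_1 = f(L/D)V²/2g = 26.00 m
Pipe 2: V = 6.488 m/s, Re = 1.24×10^6, ε/D = 3.40×10^-4, f = 0.01597, h_2 = f(L/D)V²/2g = 424.0 m
Series → Q common, losses add: H = Σh = 450.0 m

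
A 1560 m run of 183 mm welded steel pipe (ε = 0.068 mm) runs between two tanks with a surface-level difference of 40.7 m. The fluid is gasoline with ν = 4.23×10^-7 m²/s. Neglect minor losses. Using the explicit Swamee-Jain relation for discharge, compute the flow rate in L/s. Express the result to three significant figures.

Swamee-Jain (Type II): Q = -0.965·√(gD⁵h_f/L)·ln[ε/(3.7D) + √(3.17ν²L/(gD³h_f))]
√(gD⁵h_f/L) = √(9.81·0.183⁵·40.7/1560) = 0.007248
ε/(3.7D) = 1.00×10^-4; √(3.17ν²L/(gD³h_f)) = 1.90×10^-5
Q = -0.965·0.007248·ln(1.194×10^-4) = 0.06317 m³/s
Check: V = 2.40 m/s, Re = 1.04×10^6, f = 0.01634, h_f = 40.9 m ≈ 40.7 m ✓

Q ≈ 63.2 L/s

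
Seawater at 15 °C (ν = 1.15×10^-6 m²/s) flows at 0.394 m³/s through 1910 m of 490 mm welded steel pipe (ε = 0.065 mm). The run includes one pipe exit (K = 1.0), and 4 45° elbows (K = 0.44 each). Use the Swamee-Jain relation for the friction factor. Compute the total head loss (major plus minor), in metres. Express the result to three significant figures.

V = 4Q/(πD²) = 2.089 m/s; V²/2g = 0.2225 m
Re = 8.90×10^5, ε/D = 1.33×10^-4 → f = 0.01408 (Swamee-Jain)
Major: h_f = f(L/D)·V²/2g = 0.01408·3898·0.2225 = 12.22 m
Minor: ΣK = 2.76; h_m = ΣK·V²/2g = 0.6141 m
Total H_L = 12.22 + 0.6141 = 12.83 m

H_L ≈ 12.8 m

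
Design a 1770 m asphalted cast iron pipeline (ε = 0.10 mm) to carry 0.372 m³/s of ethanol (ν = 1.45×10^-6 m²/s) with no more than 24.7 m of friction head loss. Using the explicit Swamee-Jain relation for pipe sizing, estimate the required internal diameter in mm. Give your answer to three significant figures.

D ≈ 423 mm

Swamee-Jain (Type III): D = 0.66·[ε^1.25·(LQ²/(gh_f))^4.75 + ν·Q^9.4·(L/(gh_f))^5.2]^0.04
LQ²/(gh_f) = 1.011; L/(gh_f) = 7.305
Term 1 = ε^1.25·(…)^4.75 = 1.05×10^-5; Term 2 = ν·Q^9.4·(…)^5.2 = 4.12×10^-6
D = 0.66·(1.05×10^-5 + 4.12×10^-6)^0.04 = 0.4228 m = 423 mm
Check: V = 2.65 m/s, Re = 7.73×10^5, f = 0.01537, h_f = 23.0 m ≈ 24.7 m ✓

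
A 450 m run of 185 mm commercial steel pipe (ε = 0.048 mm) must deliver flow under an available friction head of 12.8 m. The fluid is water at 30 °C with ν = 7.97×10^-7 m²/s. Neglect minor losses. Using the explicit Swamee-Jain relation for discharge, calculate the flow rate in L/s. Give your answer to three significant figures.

Swamee-Jain (Type II): Q = -0.965·√(gD⁵h_f/L)·ln[ε/(3.7D) + √(3.17ν²L/(gD³h_f))]
√(gD⁵h_f/L) = √(9.81·0.185⁵·12.8/450) = 0.007776
ε/(3.7D) = 7.01×10^-5; √(3.17ν²L/(gD³h_f)) = 3.38×10^-5
Q = -0.965·0.007776·ln(1.039×10^-4) = 0.06883 m³/s
Check: V = 2.56 m/s, Re = 5.94×10^5, f = 0.01584, h_f = 12.9 m ≈ 12.8 m ✓

Q ≈ 68.8 L/s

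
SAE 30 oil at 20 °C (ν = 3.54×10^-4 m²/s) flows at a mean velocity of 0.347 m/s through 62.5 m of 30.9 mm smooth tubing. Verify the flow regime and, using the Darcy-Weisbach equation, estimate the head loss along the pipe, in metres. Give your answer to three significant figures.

h_f ≈ 26.2 m

Re = VD/ν = 0.347·0.03090/3.54×10^-4 = 30.3 → laminar (Re < 2300)
f = 64/Re = 2.113
h_f = f(L/D)V²/(2g) = 2.113·(62.5/0.03090)·0.347²/(2·9.81) = 26.23 m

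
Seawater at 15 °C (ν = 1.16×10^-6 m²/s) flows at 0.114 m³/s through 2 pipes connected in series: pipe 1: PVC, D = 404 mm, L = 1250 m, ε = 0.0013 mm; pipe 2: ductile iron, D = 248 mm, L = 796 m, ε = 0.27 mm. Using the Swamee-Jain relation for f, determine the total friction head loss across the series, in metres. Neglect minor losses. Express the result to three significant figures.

Pipe 1: V = 0.8893 m/s, Re = 3.10×10^5, ε/D = 3.22×10^-6, f = 0.01433, h_1 = f(L/D)V²/2g = 1.787 m
Pipe 2: V = 2.360 m/s, Re = 5.05×10^5, ε/D = 0.00109, f = 0.02073, h_2 = f(L/D)V²/2g = 18.89 m
Series → Q common, losses add: H = Σh = 20.67 m

H ≈ 20.7 m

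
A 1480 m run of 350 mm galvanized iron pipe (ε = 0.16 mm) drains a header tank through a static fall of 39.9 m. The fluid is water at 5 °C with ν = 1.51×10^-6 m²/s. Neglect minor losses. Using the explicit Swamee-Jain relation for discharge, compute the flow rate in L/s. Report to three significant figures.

Q ≈ 317 L/s

Swamee-Jain (Type II): Q = -0.965·√(gD⁵h_f/L)·ln[ε/(3.7D) + √(3.17ν²L/(gD³h_f))]
√(gD⁵h_f/L) = √(9.81·0.350⁵·39.9/1480) = 0.03727
ε/(3.7D) = 1.24×10^-4; √(3.17ν²L/(gD³h_f)) = 2.52×10^-5
Q = -0.965·0.03727·ln(1.488×10^-4) = 0.3170 m³/s
Check: V = 3.29 m/s, Re = 7.64×10^5, f = 0.01717, h_f = 40.2 m ≈ 39.9 m ✓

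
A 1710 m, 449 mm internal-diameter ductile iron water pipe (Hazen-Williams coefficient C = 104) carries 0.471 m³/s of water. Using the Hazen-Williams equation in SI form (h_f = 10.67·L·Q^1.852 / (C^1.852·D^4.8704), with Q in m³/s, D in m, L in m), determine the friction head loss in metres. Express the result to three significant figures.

h_f = 10.67·1710·0.471^1.852 / (104^1.852·0.449^4.8704) = 41.09 m

h_f ≈ 41.1 m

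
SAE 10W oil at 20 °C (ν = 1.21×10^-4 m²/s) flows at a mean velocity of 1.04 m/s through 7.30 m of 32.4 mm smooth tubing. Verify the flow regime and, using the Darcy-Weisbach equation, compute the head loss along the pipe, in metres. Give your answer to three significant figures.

Re = VD/ν = 1.04·0.03240/1.21×10^-4 = 278 → laminar (Re < 2300)
f = 64/Re = 0.2298
h_f = f(L/D)V²/(2g) = 0.2298·(7.30/0.03240)·1.04²/(2·9.81) = 2.855 m

h_f ≈ 2.85 m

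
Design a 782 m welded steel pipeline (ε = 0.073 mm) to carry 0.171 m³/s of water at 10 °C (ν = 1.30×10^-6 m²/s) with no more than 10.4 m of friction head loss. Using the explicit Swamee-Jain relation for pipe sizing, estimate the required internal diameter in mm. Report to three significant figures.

Swamee-Jain (Type III): D = 0.66·[ε^1.25·(LQ²/(gh_f))^4.75 + ν·Q^9.4·(L/(gh_f))^5.2]^0.04
LQ²/(gh_f) = 0.2241; L/(gh_f) = 7.665
Term 1 = ε^1.25·(…)^4.75 = 5.55×10^-9; Term 2 = ν·Q^9.4·(…)^5.2 = 3.19×10^-9
D = 0.66·(5.55×10^-9 + 3.19×10^-9)^0.04 = 0.3142 m = 314 mm
Check: V = 2.21 m/s, Re = 5.33×10^5, f = 0.01573, h_f = 9.71 m ≈ 10.4 m ✓

D ≈ 314 mm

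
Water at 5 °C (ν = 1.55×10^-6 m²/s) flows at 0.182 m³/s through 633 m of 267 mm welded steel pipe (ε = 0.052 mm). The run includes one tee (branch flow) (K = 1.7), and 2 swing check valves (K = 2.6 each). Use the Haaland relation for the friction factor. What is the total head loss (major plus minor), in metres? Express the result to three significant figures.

V = 4Q/(πD²) = 3.251 m/s; V²/2g = 0.5385 m
Re = 5.60×10^5, ε/D = 1.95×10^-4 → f = 0.01510 (Haaland)
Major: h_f = f(L/D)·V²/2g = 0.01510·2371·0.5385 = 19.28 m
Minor: ΣK = 6.90; h_m = ΣK·V²/2g = 3.716 m
Total H_L = 19.28 + 3.716 = 23.00 m

H_L ≈ 23.0 m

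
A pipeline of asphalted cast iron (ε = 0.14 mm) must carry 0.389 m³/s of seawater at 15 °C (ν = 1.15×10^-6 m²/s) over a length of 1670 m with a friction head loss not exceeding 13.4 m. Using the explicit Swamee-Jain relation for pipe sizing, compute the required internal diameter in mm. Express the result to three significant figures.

Swamee-Jain (Type III): D = 0.66·[ε^1.25·(LQ²/(gh_f))^4.75 + ν·Q^9.4·(L/(gh_f))^5.2]^0.04
LQ²/(gh_f) = 1.922; L/(gh_f) = 12.70
Term 1 = ε^1.25·(…)^4.75 = 3.40×10^-4; Term 2 = ν·Q^9.4·(…)^5.2 = 8.85×10^-5
D = 0.66·(3.40×10^-4 + 8.85×10^-5)^0.04 = 0.4840 m = 484 mm
Check: V = 2.11 m/s, Re = 8.90×10^5, f = 0.01574, h_f = 12.4 m ≈ 13.4 m ✓

D ≈ 484 mm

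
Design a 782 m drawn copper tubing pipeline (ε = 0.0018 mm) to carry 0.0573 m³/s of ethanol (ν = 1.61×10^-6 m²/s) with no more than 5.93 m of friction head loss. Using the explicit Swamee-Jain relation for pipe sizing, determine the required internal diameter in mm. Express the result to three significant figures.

Swamee-Jain (Type III): D = 0.66·[ε^1.25·(LQ²/(gh_f))^4.75 + ν·Q^9.4·(L/(gh_f))^5.2]^0.04
LQ²/(gh_f) = 0.04414; L/(gh_f) = 13.44
Term 1 = ε^1.25·(…)^4.75 = 2.41×10^-14; Term 2 = ν·Q^9.4·(…)^5.2 = 2.52×10^-12
D = 0.66·(2.41×10^-14 + 2.52×10^-12)^0.04 = 0.2269 m = 227 mm
Check: V = 1.42 m/s, Re = 2.00×10^5, f = 0.01561, h_f = 5.51 m ≈ 5.93 m ✓

D ≈ 227 mm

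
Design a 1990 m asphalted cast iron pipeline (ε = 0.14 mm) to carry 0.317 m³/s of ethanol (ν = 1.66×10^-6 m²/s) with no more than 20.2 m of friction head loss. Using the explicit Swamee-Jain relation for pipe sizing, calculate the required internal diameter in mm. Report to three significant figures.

D ≈ 429 mm

Swamee-Jain (Type III): D = 0.66·[ε^1.25·(LQ²/(gh_f))^4.75 + ν·Q^9.4·(L/(gh_f))^5.2]^0.04
LQ²/(gh_f) = 1.009; L/(gh_f) = 10.04
Term 1 = ε^1.25·(…)^4.75 = 1.59×10^-5; Term 2 = ν·Q^9.4·(…)^5.2 = 5.49×10^-6
D = 0.66·(1.59×10^-5 + 5.49×10^-6)^0.04 = 0.4293 m = 429 mm
Check: V = 2.19 m/s, Re = 5.66×10^5, f = 0.01645, h_f = 18.6 m ≈ 20.2 m ✓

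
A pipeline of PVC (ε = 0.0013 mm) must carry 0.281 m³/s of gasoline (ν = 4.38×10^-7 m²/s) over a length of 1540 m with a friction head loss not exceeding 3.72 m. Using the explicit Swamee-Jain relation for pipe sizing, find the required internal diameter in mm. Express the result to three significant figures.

D ≈ 497 mm

Swamee-Jain (Type III): D = 0.66·[ε^1.25·(LQ²/(gh_f))^4.75 + ν·Q^9.4·(L/(gh_f))^5.2]^0.04
LQ²/(gh_f) = 3.332; L/(gh_f) = 42.20
Term 1 = ε^1.25·(…)^4.75 = 1.33×10^-5; Term 2 = ν·Q^9.4·(…)^5.2 = 8.15×10^-4
D = 0.66·(1.33×10^-5 + 8.15×10^-4)^0.04 = 0.4969 m = 497 mm
Check: V = 1.45 m/s, Re = 1.64×10^6, f = 0.01078, h_f = 3.58 m ≈ 3.72 m ✓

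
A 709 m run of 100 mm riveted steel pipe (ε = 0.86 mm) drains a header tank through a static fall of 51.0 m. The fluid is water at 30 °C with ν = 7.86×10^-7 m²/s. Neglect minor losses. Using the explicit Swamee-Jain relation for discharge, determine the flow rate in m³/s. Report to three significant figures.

Q ≈ 0.0155 m³/s

Swamee-Jain (Type II): Q = -0.965·√(gD⁵h_f/L)·ln[ε/(3.7D) + √(3.17ν²L/(gD³h_f))]
√(gD⁵h_f/L) = √(9.81·0.100⁵·51.0/709) = 0.002656
ε/(3.7D) = 0.00232; √(3.17ν²L/(gD³h_f)) = 5.27×10^-5
Q = -0.965·0.002656·ln(0.002377) = 0.01549 m³/s
Check: V = 1.97 m/s, Re = 2.51×10^5, f = 0.03644, h_f = 51.2 m ≈ 51.0 m ✓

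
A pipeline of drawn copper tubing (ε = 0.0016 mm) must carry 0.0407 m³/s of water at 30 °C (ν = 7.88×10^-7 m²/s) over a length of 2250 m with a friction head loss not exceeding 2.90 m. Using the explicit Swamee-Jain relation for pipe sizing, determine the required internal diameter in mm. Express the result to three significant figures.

Swamee-Jain (Type III): D = 0.66·[ε^1.25·(LQ²/(gh_f))^4.75 + ν·Q^9.4·(L/(gh_f))^5.2]^0.04
LQ²/(gh_f) = 0.1310; L/(gh_f) = 79.09
Term 1 = ε^1.25·(…)^4.75 = 3.65×10^-12; Term 2 = ν·Q^9.4·(…)^5.2 = 4.98×10^-10
D = 0.66·(3.65×10^-12 + 4.98×10^-10)^0.04 = 0.2803 m = 280 mm
Check: V = 0.660 m/s, Re = 2.35×10^5, f = 0.01512, h_f = 2.69 m ≈ 2.90 m ✓

D ≈ 280 mm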